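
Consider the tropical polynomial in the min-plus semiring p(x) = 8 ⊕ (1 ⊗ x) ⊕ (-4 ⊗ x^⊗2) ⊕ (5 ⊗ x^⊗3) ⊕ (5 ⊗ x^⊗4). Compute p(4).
p(4) = 4

A tropical monomial a ⊗ x^⊗i evaluates to a + i · x. Evaluating each term at x = 4:
  Term 0 contributes 8 + 0 · 4 = 8
  Term 1 contributes 1 + 1 · 4 = 5
  Term 2 contributes -4 + 2 · 4 = 4
  Term 3 contributes 5 + 3 · 4 = 17
  Term 4 contributes 5 + 4 · 4 = 21
p(4) = ⊕ of these = min[8, 5, 4, 17, 21] = 4.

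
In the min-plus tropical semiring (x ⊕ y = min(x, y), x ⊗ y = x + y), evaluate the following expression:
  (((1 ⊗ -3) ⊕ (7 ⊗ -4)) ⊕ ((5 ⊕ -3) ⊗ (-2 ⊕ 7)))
(((1 ⊗ -3) ⊕ (7 ⊗ -4)) ⊕ ((5 ⊕ -3) ⊗ (-2 ⊕ 7))) = -5

Expand innermost to outermost. Recall ⊕ takes the minimum of its arguments and ⊗ takes their sum. Working out the expression (((1 ⊗ -3) ⊕ (7 ⊗ -4)) ⊕ ((5 ⊕ -3) ⊗ (-2 ⊕ 7))) gives -5.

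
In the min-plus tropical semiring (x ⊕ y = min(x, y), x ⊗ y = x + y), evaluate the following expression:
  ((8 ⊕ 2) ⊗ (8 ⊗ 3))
((8 ⊕ 2) ⊗ (8 ⊗ 3)) = 13

Expand innermost to outermost. Recall ⊕ takes the minimum of its arguments and ⊗ takes their sum. Working out the expression ((8 ⊕ 2) ⊗ (8 ⊗ 3)) gives 13.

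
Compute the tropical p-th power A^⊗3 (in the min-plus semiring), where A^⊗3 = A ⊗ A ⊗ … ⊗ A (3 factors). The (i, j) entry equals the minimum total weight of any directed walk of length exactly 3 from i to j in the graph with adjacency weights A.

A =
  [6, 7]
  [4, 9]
A^⊗3 =
  [17, 18]
  [15, 17]

Each entry (A^⊗3)_ij equals the minimum over all length-3 walks i = v_0 → v_1 → … → v_3 = j of Σ_t A[v_t][v_{t+1}]. For example, for (i, j) = (0, 1) we minimise over 4 possible intermediate vertex sequences; the minimum is 18, attained along the walk 0 → 1 → 0 → 1.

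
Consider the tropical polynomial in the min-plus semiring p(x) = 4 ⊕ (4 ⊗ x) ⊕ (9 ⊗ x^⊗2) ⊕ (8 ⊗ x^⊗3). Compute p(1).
p(1) = 4

A tropical monomial a ⊗ x^⊗i evaluates to a + i · x. Evaluating each term at x = 1:
  Term 0 contributes 4 + 0 · 1 = 4
  Term 1 contributes 4 + 1 · 1 = 5
  Term 2 contributes 9 + 2 · 1 = 11
  Term 3 contributes 8 + 3 · 1 = 11
p(1) = ⊕ of these = min[4, 5, 11, 11] = 4.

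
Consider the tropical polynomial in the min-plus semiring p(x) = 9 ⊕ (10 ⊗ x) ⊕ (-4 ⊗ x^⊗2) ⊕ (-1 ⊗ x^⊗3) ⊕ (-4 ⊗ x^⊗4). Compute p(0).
p(0) = -4

A tropical monomial a ⊗ x^⊗i evaluates to a + i · x. Evaluating each term at x = 0:
  Term 0 contributes 9 + 0 · 0 = 9
  Term 1 contributes 10 + 1 · 0 = 10
  Term 2 contributes -4 + 2 · 0 = -4
  Term 3 contributes -1 + 3 · 0 = -1
  Term 4 contributes -4 + 4 · 0 = -4
p(0) = ⊕ of these = min[9, 10, -4, -1, -4] = -4.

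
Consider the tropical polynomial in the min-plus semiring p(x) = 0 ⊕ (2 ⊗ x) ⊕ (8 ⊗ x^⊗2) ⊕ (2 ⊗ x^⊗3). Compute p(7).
p(7) = 0

A tropical monomial a ⊗ x^⊗i evaluates to a + i · x. Evaluating each term at x = 7:
  Term 0 contributes 0 + 0 · 7 = 0
  Term 1 contributes 2 + 1 · 7 = 9
  Term 2 contributes 8 + 2 · 7 = 22
  Term 3 contributes 2 + 3 · 7 = 23
p(7) = ⊕ of these = min[0, 9, 22, 23] = 0.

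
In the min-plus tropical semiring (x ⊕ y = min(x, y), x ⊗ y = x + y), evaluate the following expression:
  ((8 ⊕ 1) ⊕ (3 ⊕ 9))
((8 ⊕ 1) ⊕ (3 ⊕ 9)) = 1

Expand innermost to outermost. Recall ⊕ takes the minimum of its arguments and ⊗ takes their sum. Working out the expression ((8 ⊕ 1) ⊕ (3 ⊕ 9)) gives 1.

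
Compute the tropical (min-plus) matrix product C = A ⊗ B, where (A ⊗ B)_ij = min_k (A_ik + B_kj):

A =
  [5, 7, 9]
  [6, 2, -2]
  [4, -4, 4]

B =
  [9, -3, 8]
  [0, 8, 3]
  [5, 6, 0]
A ⊗ B =
  [7, 2, 9]
  [2, 3, -2]
  [-4, 1, -1]

Apply the min-plus product entry-by-entry:
  C[0][0] = min over k of (A[0][0] + B[0][0] = 5 + 9 = 14, A[0][1] + B[1][0] = 7 + 0 = 7, A[0][2] + B[2][0] = 9 + 5 = 14) = 7 (attained at k = 1)
  C[0][1] = min over k of (A[0][0] + B[0][1] = 5 + -3 = 2, A[0][1] + B[1][1] = 7 + 8 = 15, A[0][2] + B[2][1] = 9 + 6 = 15) = 2 (attained at k = 0)
  C[0][2] = min over k of (A[0][0] + B[0][2] = 5 + 8 = 13, A[0][1] + B[1][2] = 7 + 3 = 10, A[0][2] + B[2][2] = 9 + 0 = 9) = 9 (attained at k = 2)
  C[1][0] = min over k of (A[1][0] + B[0][0] = 6 + 9 = 15, A[1][1] + B[1][0] = 2 + 0 = 2, A[1][2] + B[2][0] = -2 + 5 = 3) = 2 (attained at k = 1)
  C[1][1] = min over k of (A[1][0] + B[0][1] = 6 + -3 = 3, A[1][1] + B[1][1] = 2 + 8 = 10, A[1][2] + B[2][1] = -2 + 6 = 4) = 3 (attained at k = 0)
  C[1][2] = min over k of (A[1][0] + B[0][2] = 6 + 8 = 14, A[1][1] + B[1][2] = 2 + 3 = 5, A[1][2] + B[2][2] = -2 + 0 = -2) = -2 (attained at k = 2)
  C[2][0] = min over k of (A[2][0] + B[0][0] = 4 + 9 = 13, A[2][1] + B[1][0] = -4 + 0 = -4, A[2][2] + B[2][0] = 4 + 5 = 9) = -4 (attained at k = 1)
  C[2][1] = min over k of (A[2][0] + B[0][1] = 4 + -3 = 1, A[2][1] + B[1][1] = -4 + 8 = 4, A[2][2] + B[2][1] = 4 + 6 = 10) = 1 (attained at k = 0)
  C[2][2] = min over k of (A[2][0] + B[0][2] = 4 + 8 = 12, A[2][1] + B[1][2] = -4 + 3 = -1, A[2][2] + B[2][2] = 4 + 0 = 4) = -1 (attained at k = 1)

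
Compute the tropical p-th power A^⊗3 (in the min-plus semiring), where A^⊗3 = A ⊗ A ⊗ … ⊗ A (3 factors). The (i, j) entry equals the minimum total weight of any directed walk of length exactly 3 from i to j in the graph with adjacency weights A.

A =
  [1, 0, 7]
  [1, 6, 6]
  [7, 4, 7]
A^⊗3 =
  [2, 1, 7]
  [2, 2, 7]
  [6, 5, 12]

Each entry (A^⊗3)_ij equals the minimum over all length-3 walks i = v_0 → v_1 → … → v_3 = j of Σ_t A[v_t][v_{t+1}]. For example, for (i, j) = (0, 2) we minimise over 9 possible intermediate vertex sequences; the minimum is 7, attained along the walk 0 → 0 → 1 → 2.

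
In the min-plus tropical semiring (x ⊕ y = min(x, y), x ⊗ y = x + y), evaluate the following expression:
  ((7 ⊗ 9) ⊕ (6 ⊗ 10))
((7 ⊗ 9) ⊕ (6 ⊗ 10)) = 16

Expand innermost to outermost. Recall ⊕ takes the minimum of its arguments and ⊗ takes their sum. Working out the expression ((7 ⊗ 9) ⊕ (6 ⊗ 10)) gives 16.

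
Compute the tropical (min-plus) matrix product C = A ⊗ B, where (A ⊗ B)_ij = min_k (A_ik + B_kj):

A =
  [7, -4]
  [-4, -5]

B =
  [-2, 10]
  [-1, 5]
A ⊗ B =
  [-5, 1]
  [-6, 0]

Apply the min-plus product entry-by-entry:
  C[0][0] = min over k of (A[0][0] + B[0][0] = 7 + -2 = 5, A[0][1] + B[1][0] = -4 + -1 = -5) = -5 (attained at k = 1)
  C[0][1] = min over k of (A[0][0] + B[0][1] = 7 + 10 = 17, A[0][1] + B[1][1] = -4 + 5 = 1) = 1 (attained at k = 1)
  C[1][0] = min over k of (A[1][0] + B[0][0] = -4 + -2 = -6, A[1][1] + B[1][0] = -5 + -1 = -6) = -6 (attained at k = 0)
  C[1][1] = min over k of (A[1][0] + B[0][1] = -4 + 10 = 6, A[1][1] + B[1][1] = -5 + 5 = 0) = 0 (attained at k = 1)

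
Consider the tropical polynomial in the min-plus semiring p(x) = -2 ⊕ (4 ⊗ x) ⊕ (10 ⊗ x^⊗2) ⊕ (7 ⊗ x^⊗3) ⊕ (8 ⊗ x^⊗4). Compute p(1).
p(1) = -2

A tropical monomial a ⊗ x^⊗i evaluates to a + i · x. Evaluating each term at x = 1:
  Term 0 contributes -2 + 0 · 1 = -2
  Term 1 contributes 4 + 1 · 1 = 5
  Term 2 contributes 10 + 2 · 1 = 12
  Term 3 contributes 7 + 3 · 1 = 10
  Term 4 contributes 8 + 4 · 1 = 12
p(1) = ⊕ of these = min[-2, 5, 12, 10, 12] = -2.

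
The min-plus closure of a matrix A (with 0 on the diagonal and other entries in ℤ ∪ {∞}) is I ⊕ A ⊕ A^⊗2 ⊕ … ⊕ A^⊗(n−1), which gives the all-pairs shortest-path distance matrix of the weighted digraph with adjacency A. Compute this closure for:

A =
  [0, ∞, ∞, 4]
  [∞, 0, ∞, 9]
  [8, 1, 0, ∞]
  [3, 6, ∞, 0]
Closure =
  [0, 10, ∞, 4]
  [12, 0, ∞, 9]
  [8, 1, 0, 10]
  [3, 6, ∞, 0]

This is the Floyd-Warshall all-pairs shortest-path computation. For each intermediate vertex k = 0, 1, …, 3, update dist[i][j] ← min(dist[i][j], dist[i][k] + dist[k][j]). The final matrix gives, for each (i, j), the minimum total weight of any directed path from i to j (possibly empty when i = j).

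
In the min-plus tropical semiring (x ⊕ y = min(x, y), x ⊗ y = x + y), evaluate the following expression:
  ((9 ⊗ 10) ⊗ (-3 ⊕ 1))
((9 ⊗ 10) ⊗ (-3 ⊕ 1)) = 16

Expand innermost to outermost. Recall ⊕ takes the minimum of its arguments and ⊗ takes their sum. Working out the expression ((9 ⊗ 10) ⊗ (-3 ⊕ 1)) gives 16.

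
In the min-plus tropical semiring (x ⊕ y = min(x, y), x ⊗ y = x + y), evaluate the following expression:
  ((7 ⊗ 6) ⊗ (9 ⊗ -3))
((7 ⊗ 6) ⊗ (9 ⊗ -3)) = 19

Expand innermost to outermost. Recall ⊕ takes the minimum of its arguments and ⊗ takes their sum. Working out the expression ((7 ⊗ 6) ⊗ (9 ⊗ -3)) gives 19.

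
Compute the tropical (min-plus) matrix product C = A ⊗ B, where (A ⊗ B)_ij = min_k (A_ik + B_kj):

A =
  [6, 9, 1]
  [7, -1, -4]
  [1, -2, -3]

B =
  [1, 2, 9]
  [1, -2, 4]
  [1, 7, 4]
A ⊗ B =
  [2, 7, 5]
  [-3, -3, 0]
  [-2, -4, 1]

Apply the min-plus product entry-by-entry:
  C[0][0] = min over k of (A[0][0] + B[0][0] = 6 + 1 = 7, A[0][1] + B[1][0] = 9 + 1 = 10, A[0][2] + B[2][0] = 1 + 1 = 2) = 2 (attained at k = 2)
  C[0][1] = min over k of (A[0][0] + B[0][1] = 6 + 2 = 8, A[0][1] + B[1][1] = 9 + -2 = 7, A[0][2] + B[2][1] = 1 + 7 = 8) = 7 (attained at k = 1)
  C[0][2] = min over k of (A[0][0] + B[0][2] = 6 + 9 = 15, A[0][1] + B[1][2] = 9 + 4 = 13, A[0][2] + B[2][2] = 1 + 4 = 5) = 5 (attained at k = 2)
  C[1][0] = min over k of (A[1][0] + B[0][0] = 7 + 1 = 8, A[1][1] + B[1][0] = -1 + 1 = 0, A[1][2] + B[2][0] = -4 + 1 = -3) = -3 (attained at k = 2)
  C[1][1] = min over k of (A[1][0] + B[0][1] = 7 + 2 = 9, A[1][1] + B[1][1] = -1 + -2 = -3, A[1][2] + B[2][1] = -4 + 7 = 3) = -3 (attained at k = 1)
  C[1][2] = min over k of (A[1][0] + B[0][2] = 7 + 9 = 16, A[1][1] + B[1][2] = -1 + 4 = 3, A[1][2] + B[2][2] = -4 + 4 = 0) = 0 (attained at k = 2)
  C[2][0] = min over k of (A[2][0] + B[0][0] = 1 + 1 = 2, A[2][1] + B[1][0] = -2 + 1 = -1, A[2][2] + B[2][0] = -3 + 1 = -2) = -2 (attained at k = 2)
  C[2][1] = min over k of (A[2][0] + B[0][1] = 1 + 2 = 3, A[2][1] + B[1][1] = -2 + -2 = -4, A[2][2] + B[2][1] = -3 + 7 = 4) = -4 (attained at k = 1)
  C[2][2] = min over k of (A[2][0] + B[0][2] = 1 + 9 = 10, A[2][1] + B[1][2] = -2 + 4 = 2, A[2][2] + B[2][2] = -3 + 4 = 1) = 1 (attained at k = 2)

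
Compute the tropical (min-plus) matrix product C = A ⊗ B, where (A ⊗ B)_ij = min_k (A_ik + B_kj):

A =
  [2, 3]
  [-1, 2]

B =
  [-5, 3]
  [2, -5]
A ⊗ B =
  [-3, -2]
  [-6, -3]

Apply the min-plus product entry-by-entry:
  C[0][0] = min over k of (A[0][0] + B[0][0] = 2 + -5 = -3, A[0][1] + B[1][0] = 3 + 2 = 5) = -3 (attained at k = 0)
  C[0][1] = min over k of (A[0][0] + B[0][1] = 2 + 3 = 5, A[0][1] + B[1][1] = 3 + -5 = -2) = -2 (attained at k = 1)
  C[1][0] = min over k of (A[1][0] + B[0][0] = -1 + -5 = -6, A[1][1] + B[1][0] = 2 + 2 = 4) = -6 (attained at k = 0)
  C[1][1] = min over k of (A[1][0] + B[0][1] = -1 + 3 = 2, A[1][1] + B[1][1] = 2 + -5 = -3) = -3 (attained at k = 1)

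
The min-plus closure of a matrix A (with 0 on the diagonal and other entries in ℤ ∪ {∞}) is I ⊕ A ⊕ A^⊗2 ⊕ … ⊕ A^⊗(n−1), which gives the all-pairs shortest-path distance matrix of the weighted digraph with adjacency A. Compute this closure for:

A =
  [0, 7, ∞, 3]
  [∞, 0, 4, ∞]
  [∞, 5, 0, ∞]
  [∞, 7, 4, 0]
Closure =
  [0, 7, 7, 3]
  [∞, 0, 4, ∞]
  [∞, 5, 0, ∞]
  [∞, 7, 4, 0]

This is the Floyd-Warshall all-pairs shortest-path computation. For each intermediate vertex k = 0, 1, …, 3, update dist[i][j] ← min(dist[i][j], dist[i][k] + dist[k][j]). The final matrix gives, for each (i, j), the minimum total weight of any directed path from i to j (possibly empty when i = j).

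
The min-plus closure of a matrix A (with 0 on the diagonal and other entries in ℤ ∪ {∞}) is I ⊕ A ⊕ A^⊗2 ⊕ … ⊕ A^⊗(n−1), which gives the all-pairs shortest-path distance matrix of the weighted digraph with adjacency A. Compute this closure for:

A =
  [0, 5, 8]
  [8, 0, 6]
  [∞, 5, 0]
Closure =
  [0, 5, 8]
  [8, 0, 6]
  [13, 5, 0]

This is the Floyd-Warshall all-pairs shortest-path computation. For each intermediate vertex k = 0, 1, …, 2, update dist[i][j] ← min(dist[i][j], dist[i][k] + dist[k][j]). The final matrix gives, for each (i, j), the minimum total weight of any directed path from i to j (possibly empty when i = j).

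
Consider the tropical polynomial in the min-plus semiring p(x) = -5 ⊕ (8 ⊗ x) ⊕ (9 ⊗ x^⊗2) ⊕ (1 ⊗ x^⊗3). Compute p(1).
p(1) = -5

A tropical monomial a ⊗ x^⊗i evaluates to a + i · x. Evaluating each term at x = 1:
  Term 0 contributes -5 + 0 · 1 = -5
  Term 1 contributes 8 + 1 · 1 = 9
  Term 2 contributes 9 + 2 · 1 = 11
  Term 3 contributes 1 + 3 · 1 = 4
p(1) = ⊕ of these = min[-5, 9, 11, 4] = -5.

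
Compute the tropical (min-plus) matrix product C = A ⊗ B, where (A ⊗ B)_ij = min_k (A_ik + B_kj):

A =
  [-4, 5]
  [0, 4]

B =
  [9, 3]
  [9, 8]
A ⊗ B =
  [5, -1]
  [9, 3]

Apply the min-plus product entry-by-entry:
  C[0][0] = min over k of (A[0][0] + B[0][0] = -4 + 9 = 5, A[0][1] + B[1][0] = 5 + 9 = 14) = 5 (attained at k = 0)
  C[0][1] = min over k of (A[0][0] + B[0][1] = -4 + 3 = -1, A[0][1] + B[1][1] = 5 + 8 = 13) = -1 (attained at k = 0)
  C[1][0] = min over k of (A[1][0] + B[0][0] = 0 + 9 = 9, A[1][1] + B[1][0] = 4 + 9 = 13) = 9 (attained at k = 0)
  C[1][1] = min over k of (A[1][0] + B[0][1] = 0 + 3 = 3, A[1][1] + B[1][1] = 4 + 8 = 12) = 3 (attained at k = 0)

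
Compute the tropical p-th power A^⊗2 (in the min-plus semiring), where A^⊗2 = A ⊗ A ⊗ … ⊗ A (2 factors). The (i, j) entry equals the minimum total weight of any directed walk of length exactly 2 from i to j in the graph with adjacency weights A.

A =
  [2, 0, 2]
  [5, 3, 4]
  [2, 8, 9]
A^⊗2 =
  [4, 2, 4]
  [6, 5, 7]
  [4, 2, 4]

Each entry (A^⊗2)_ij equals the minimum over all length-2 walks i = v_0 → v_1 → … → v_2 = j of Σ_t A[v_t][v_{t+1}]. For example, for (i, j) = (0, 2) we minimise over 3 possible intermediate vertex sequences; the minimum is 4, attained along the walk 0 → 0 → 2.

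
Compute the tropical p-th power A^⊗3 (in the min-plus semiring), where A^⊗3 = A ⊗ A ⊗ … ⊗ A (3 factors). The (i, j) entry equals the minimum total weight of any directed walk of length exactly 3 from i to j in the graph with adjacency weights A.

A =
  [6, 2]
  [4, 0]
A^⊗3 =
  [6, 2]
  [4, 0]

Each entry (A^⊗3)_ij equals the minimum over all length-3 walks i = v_0 → v_1 → … → v_3 = j of Σ_t A[v_t][v_{t+1}]. For example, for (i, j) = (0, 1) we minimise over 4 possible intermediate vertex sequences; the minimum is 2, attained along the walk 0 → 1 → 1 → 1.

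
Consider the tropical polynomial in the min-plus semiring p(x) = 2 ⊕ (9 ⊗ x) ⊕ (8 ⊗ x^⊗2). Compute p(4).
p(4) = 2

A tropical monomial a ⊗ x^⊗i evaluates to a + i · x. Evaluating each term at x = 4:
  Term 0 contributes 2 + 0 · 4 = 2
  Term 1 contributes 9 + 1 · 4 = 13
  Term 2 contributes 8 + 2 · 4 = 16
p(4) = ⊕ of these = min[2, 13, 16] = 2.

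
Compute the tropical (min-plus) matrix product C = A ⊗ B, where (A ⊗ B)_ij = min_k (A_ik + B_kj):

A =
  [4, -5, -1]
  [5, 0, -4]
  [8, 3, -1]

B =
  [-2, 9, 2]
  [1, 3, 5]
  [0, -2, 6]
A ⊗ B =
  [-4, -3, 0]
  [-4, -6, 2]
  [-1, -3, 5]

Apply the min-plus product entry-by-entry:
  C[0][0] = min over k of (A[0][0] + B[0][0] = 4 + -2 = 2, A[0][1] + B[1][0] = -5 + 1 = -4, A[0][2] + B[2][0] = -1 + 0 = -1) = -4 (attained at k = 1)
  C[0][1] = min over k of (A[0][0] + B[0][1] = 4 + 9 = 13, A[0][1] + B[1][1] = -5 + 3 = -2, A[0][2] + B[2][1] = -1 + -2 = -3) = -3 (attained at k = 2)
  C[0][2] = min over k of (A[0][0] + B[0][2] = 4 + 2 = 6, A[0][1] + B[1][2] = -5 + 5 = 0, A[0][2] + B[2][2] = -1 + 6 = 5) = 0 (attained at k = 1)
  C[1][0] = min over k of (A[1][0] + B[0][0] = 5 + -2 = 3, A[1][1] + B[1][0] = 0 + 1 = 1, A[1][2] + B[2][0] = -4 + 0 = -4) = -4 (attained at k = 2)
  C[1][1] = min over k of (A[1][0] + B[0][1] = 5 + 9 = 14, A[1][1] + B[1][1] = 0 + 3 = 3, A[1][2] + B[2][1] = -4 + -2 = -6) = -6 (attained at k = 2)
  C[1][2] = min over k of (A[1][0] + B[0][2] = 5 + 2 = 7, A[1][1] + B[1][2] = 0 + 5 = 5, A[1][2] + B[2][2] = -4 + 6 = 2) = 2 (attained at k = 2)
  C[2][0] = min over k of (A[2][0] + B[0][0] = 8 + -2 = 6, A[2][1] + B[1][0] = 3 + 1 = 4, A[2][2] + B[2][0] = -1 + 0 = -1) = -1 (attained at k = 2)
  C[2][1] = min over k of (A[2][0] + B[0][1] = 8 + 9 = 17, A[2][1] + B[1][1] = 3 + 3 = 6, A[2][2] + B[2][1] = -1 + -2 = -3) = -3 (attained at k = 2)
  C[2][2] = min over k of (A[2][0] + B[0][2] = 8 + 2 = 10, A[2][1] + B[1][2] = 3 + 5 = 8, A[2][2] + B[2][2] = -1 + 6 = 5) = 5 (attained at k = 2)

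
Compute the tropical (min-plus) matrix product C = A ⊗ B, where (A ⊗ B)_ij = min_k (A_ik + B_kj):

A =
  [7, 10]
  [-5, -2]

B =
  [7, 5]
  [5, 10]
A ⊗ B =
  [14, 12]
  [2, 0]

Apply the min-plus product entry-by-entry:
  C[0][0] = min over k of (A[0][0] + B[0][0] = 7 + 7 = 14, A[0][1] + B[1][0] = 10 + 5 = 15) = 14 (attained at k = 0)
  C[0][1] = min over k of (A[0][0] + B[0][1] = 7 + 5 = 12, A[0][1] + B[1][1] = 10 + 10 = 20) = 12 (attained at k = 0)
  C[1][0] = min over k of (A[1][0] + B[0][0] = -5 + 7 = 2, A[1][1] + B[1][0] = -2 + 5 = 3) = 2 (attained at k = 0)
  C[1][1] = min over k of (A[1][0] + B[0][1] = -5 + 5 = 0, A[1][1] + B[1][1] = -2 + 10 = 8) = 0 (attained at k = 0)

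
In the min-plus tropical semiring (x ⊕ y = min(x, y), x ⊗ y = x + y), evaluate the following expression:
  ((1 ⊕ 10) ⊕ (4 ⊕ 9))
((1 ⊕ 10) ⊕ (4 ⊕ 9)) = 1

Expand innermost to outermost. Recall ⊕ takes the minimum of its arguments and ⊗ takes their sum. Working out the expression ((1 ⊕ 10) ⊕ (4 ⊕ 9)) gives 1.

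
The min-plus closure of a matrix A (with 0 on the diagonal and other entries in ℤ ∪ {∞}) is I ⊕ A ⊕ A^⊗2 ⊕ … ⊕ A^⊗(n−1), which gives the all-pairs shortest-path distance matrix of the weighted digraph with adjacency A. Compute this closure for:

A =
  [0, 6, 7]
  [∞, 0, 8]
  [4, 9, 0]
Closure =
  [0, 6, 7]
  [12, 0, 8]
  [4, 9, 0]

This is the Floyd-Warshall all-pairs shortest-path computation. For each intermediate vertex k = 0, 1, …, 2, update dist[i][j] ← min(dist[i][j], dist[i][k] + dist[k][j]). The final matrix gives, for each (i, j), the minimum total weight of any directed path from i to j (possibly empty when i = j).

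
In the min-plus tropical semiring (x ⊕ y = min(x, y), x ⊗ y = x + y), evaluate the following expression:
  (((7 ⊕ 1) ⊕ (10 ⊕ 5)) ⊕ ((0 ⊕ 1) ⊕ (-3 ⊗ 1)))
(((7 ⊕ 1) ⊕ (10 ⊕ 5)) ⊕ ((0 ⊕ 1) ⊕ (-3 ⊗ 1))) = -2

Expand innermost to outermost. Recall ⊕ takes the minimum of its arguments and ⊗ takes their sum. Working out the expression (((7 ⊕ 1) ⊕ (10 ⊕ 5)) ⊕ ((0 ⊕ 1) ⊕ (-3 ⊗ 1))) gives -2.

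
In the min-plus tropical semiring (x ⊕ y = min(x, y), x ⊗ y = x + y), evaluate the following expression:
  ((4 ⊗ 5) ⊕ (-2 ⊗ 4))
((4 ⊗ 5) ⊕ (-2 ⊗ 4)) = 2

Expand innermost to outermost. Recall ⊕ takes the minimum of its arguments and ⊗ takes their sum. Working out the expression ((4 ⊗ 5) ⊕ (-2 ⊗ 4)) gives 2.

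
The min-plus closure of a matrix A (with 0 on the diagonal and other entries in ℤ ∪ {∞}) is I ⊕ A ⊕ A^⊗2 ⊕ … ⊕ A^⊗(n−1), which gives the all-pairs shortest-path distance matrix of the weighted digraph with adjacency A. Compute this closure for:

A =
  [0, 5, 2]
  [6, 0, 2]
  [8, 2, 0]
Closure =
  [0, 4, 2]
  [6, 0, 2]
  [8, 2, 0]

This is the Floyd-Warshall all-pairs shortest-path computation. For each intermediate vertex k = 0, 1, …, 2, update dist[i][j] ← min(dist[i][j], dist[i][k] + dist[k][j]). The final matrix gives, for each (i, j), the minimum total weight of any directed path from i to j (possibly empty when i = j).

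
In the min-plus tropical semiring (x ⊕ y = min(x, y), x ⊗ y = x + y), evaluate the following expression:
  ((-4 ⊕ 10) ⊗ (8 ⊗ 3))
((-4 ⊕ 10) ⊗ (8 ⊗ 3)) = 7

Expand innermost to outermost. Recall ⊕ takes the minimum of its arguments and ⊗ takes their sum. Working out the expression ((-4 ⊕ 10) ⊗ (8 ⊗ 3)) gives 7.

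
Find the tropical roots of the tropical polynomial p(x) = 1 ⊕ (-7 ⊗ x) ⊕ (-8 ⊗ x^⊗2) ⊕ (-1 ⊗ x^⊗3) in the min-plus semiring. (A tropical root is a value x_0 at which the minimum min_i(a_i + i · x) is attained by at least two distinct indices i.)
Roots: {-7, 1, 8}

Each tropical root is a break point of the lower envelope of the lines y = a_i + i · x (there are 4 lines, with slopes 0, 1, ..., 3). Only the lines that attain the minimum somewhere contribute to roots; other lines are dominated. Here the surviving (envelope) indices are i = 3, i = 2, i = 1, i = 0.
Intersections between consecutive envelope lines give the roots: for adjacent envelope indices i < j the intersection is x = (a_i − a_j) / (j − i). Reading off the sorted break points: {-7, 1, 8}.
Verification: at each break x_0, at least two indices attain the minimum of min_i(a_i + i · x_0).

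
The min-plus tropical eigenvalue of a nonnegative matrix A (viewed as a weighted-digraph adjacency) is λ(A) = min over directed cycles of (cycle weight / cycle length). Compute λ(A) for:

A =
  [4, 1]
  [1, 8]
λ(A) = 1

Enumerate directed cycles and compute their means (weight / length). Sample:
  cycle 0 → 0: weight = 4, length = 1, mean = 4/1 ≈ 4.000
  cycle 1 → 1: weight = 8, length = 1, mean = 8/1 ≈ 8.000
  cycle 0 → 1 → 0: weight = 2, length = 2, mean = 2/2 ≈ 1.000
  cycle 1 → 0 → 1: weight = 2, length = 2, mean = 2/2 ≈ 1.000
Minimum mean = 1.000, attained e.g. along the cycle 0 → 1 → 0 with weight 2 and length 2. So λ(A) = 2/2 = 1.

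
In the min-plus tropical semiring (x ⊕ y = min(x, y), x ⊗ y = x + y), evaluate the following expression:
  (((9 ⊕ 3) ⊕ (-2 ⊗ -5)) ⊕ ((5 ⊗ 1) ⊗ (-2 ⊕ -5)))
(((9 ⊕ 3) ⊕ (-2 ⊗ -5)) ⊕ ((5 ⊗ 1) ⊗ (-2 ⊕ -5))) = -7

Expand innermost to outermost. Recall ⊕ takes the minimum of its arguments and ⊗ takes their sum. Working out the expression (((9 ⊕ 3) ⊕ (-2 ⊗ -5)) ⊕ ((5 ⊗ 1) ⊗ (-2 ⊕ -5))) gives -7.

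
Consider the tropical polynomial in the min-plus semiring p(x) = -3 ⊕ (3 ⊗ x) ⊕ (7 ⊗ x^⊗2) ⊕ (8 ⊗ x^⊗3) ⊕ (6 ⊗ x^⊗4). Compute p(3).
p(3) = -3

A tropical monomial a ⊗ x^⊗i evaluates to a + i · x. Evaluating each term at x = 3:
  Term 0 contributes -3 + 0 · 3 = -3
  Term 1 contributes 3 + 1 · 3 = 6
  Term 2 contributes 7 + 2 · 3 = 13
  Term 3 contributes 8 + 3 · 3 = 17
  Term 4 contributes 6 + 4 · 3 = 18
p(3) = ⊕ of these = min[-3, 6, 13, 17, 18] = -3.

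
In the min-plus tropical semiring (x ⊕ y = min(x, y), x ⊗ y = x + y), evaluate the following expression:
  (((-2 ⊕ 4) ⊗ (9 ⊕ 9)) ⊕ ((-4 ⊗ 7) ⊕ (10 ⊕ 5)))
(((-2 ⊕ 4) ⊗ (9 ⊕ 9)) ⊕ ((-4 ⊗ 7) ⊕ (10 ⊕ 5))) = 3

Expand innermost to outermost. Recall ⊕ takes the minimum of its arguments and ⊗ takes their sum. Working out the expression (((-2 ⊕ 4) ⊗ (9 ⊕ 9)) ⊕ ((-4 ⊗ 7) ⊕ (10 ⊕ 5))) gives 3.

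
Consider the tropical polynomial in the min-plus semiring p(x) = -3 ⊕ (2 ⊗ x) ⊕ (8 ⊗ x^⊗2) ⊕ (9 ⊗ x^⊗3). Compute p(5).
p(5) = -3

A tropical monomial a ⊗ x^⊗i evaluates to a + i · x. Evaluating each term at x = 5:
  Term 0 contributes -3 + 0 · 5 = -3
  Term 1 contributes 2 + 1 · 5 = 7
  Term 2 contributes 8 + 2 · 5 = 18
  Term 3 contributes 9 + 3 · 5 = 24
p(5) = ⊕ of these = min[-3, 7, 18, 24] = -3.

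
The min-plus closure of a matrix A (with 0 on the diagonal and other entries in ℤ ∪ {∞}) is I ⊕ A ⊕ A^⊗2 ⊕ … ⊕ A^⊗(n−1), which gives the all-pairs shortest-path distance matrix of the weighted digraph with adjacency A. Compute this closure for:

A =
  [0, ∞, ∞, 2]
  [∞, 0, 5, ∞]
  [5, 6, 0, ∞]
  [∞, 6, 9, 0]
Closure =
  [0, 8, 11, 2]
  [10, 0, 5, 12]
  [5, 6, 0, 7]
  [14, 6, 9, 0]

This is the Floyd-Warshall all-pairs shortest-path computation. For each intermediate vertex k = 0, 1, …, 3, update dist[i][j] ← min(dist[i][j], dist[i][k] + dist[k][j]). The final matrix gives, for each (i, j), the minimum total weight of any directed path from i to j (possibly empty when i = j).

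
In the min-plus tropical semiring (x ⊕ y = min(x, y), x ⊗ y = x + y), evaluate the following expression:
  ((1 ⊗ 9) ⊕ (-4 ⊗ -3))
((1 ⊗ 9) ⊕ (-4 ⊗ -3)) = -7

Expand innermost to outermost. Recall ⊕ takes the minimum of its arguments and ⊗ takes their sum. Working out the expression ((1 ⊗ 9) ⊕ (-4 ⊗ -3)) gives -7.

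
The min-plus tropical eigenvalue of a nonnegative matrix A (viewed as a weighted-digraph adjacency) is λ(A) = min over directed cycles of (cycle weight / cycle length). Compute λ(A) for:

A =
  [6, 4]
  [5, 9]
λ(A) = 9/2

Enumerate directed cycles and compute their means (weight / length). Sample:
  cycle 0 → 0: weight = 6, length = 1, mean = 6/1 ≈ 6.000
  cycle 1 → 1: weight = 9, length = 1, mean = 9/1 ≈ 9.000
  cycle 0 → 1 → 0: weight = 9, length = 2, mean = 9/2 ≈ 4.500
  cycle 1 → 0 → 1: weight = 9, length = 2, mean = 9/2 ≈ 4.500
Minimum mean = 4.500, attained e.g. along the cycle 0 → 1 → 0 with weight 9 and length 2. So λ(A) = 9/2 = 9/2.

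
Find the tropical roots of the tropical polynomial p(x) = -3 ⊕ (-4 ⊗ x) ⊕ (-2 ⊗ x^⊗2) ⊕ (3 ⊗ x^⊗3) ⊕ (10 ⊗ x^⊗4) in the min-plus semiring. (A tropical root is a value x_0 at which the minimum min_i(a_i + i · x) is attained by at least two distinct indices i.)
Roots: {-7, -5, -2, 1}

Each tropical root is a break point of the lower envelope of the lines y = a_i + i · x (there are 5 lines, with slopes 0, 1, ..., 4). Only the lines that attain the minimum somewhere contribute to roots; other lines are dominated. Here the surviving (envelope) indices are i = 4, i = 3, i = 2, i = 1, i = 0.
Intersections between consecutive envelope lines give the roots: for adjacent envelope indices i < j the intersection is x = (a_i − a_j) / (j − i). Reading off the sorted break points: {-7, -5, -2, 1}.
Verification: at each break x_0, at least two indices attain the minimum of min_i(a_i + i · x_0).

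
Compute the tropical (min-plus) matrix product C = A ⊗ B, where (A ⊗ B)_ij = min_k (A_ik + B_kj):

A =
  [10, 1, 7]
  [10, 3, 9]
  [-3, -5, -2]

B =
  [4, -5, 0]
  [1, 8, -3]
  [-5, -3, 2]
A ⊗ B =
  [2, 4, -2]
  [4, 5, 0]
  [-7, -8, -8]

Apply the min-plus product entry-by-entry:
  C[0][0] = min over k of (A[0][0] + B[0][0] = 10 + 4 = 14, A[0][1] + B[1][0] = 1 + 1 = 2, A[0][2] + B[2][0] = 7 + -5 = 2) = 2 (attained at k = 1)
  C[0][1] = min over k of (A[0][0] + B[0][1] = 10 + -5 = 5, A[0][1] + B[1][1] = 1 + 8 = 9, A[0][2] + B[2][1] = 7 + -3 = 4) = 4 (attained at k = 2)
  C[0][2] = min over k of (A[0][0] + B[0][2] = 10 + 0 = 10, A[0][1] + B[1][2] = 1 + -3 = -2, A[0][2] + B[2][2] = 7 + 2 = 9) = -2 (attained at k = 1)
  C[1][0] = min over k of (A[1][0] + B[0][0] = 10 + 4 = 14, A[1][1] + B[1][0] = 3 + 1 = 4, A[1][2] + B[2][0] = 9 + -5 = 4) = 4 (attained at k = 1)
  C[1][1] = min over k of (A[1][0] + B[0][1] = 10 + -5 = 5, A[1][1] + B[1][1] = 3 + 8 = 11, A[1][2] + B[2][1] = 9 + -3 = 6) = 5 (attained at k = 0)
  C[1][2] = min over k of (A[1][0] + B[0][2] = 10 + 0 = 10, A[1][1] + B[1][2] = 3 + -3 = 0, A[1][2] + B[2][2] = 9 + 2 = 11) = 0 (attained at k = 1)
  C[2][0] = min over k of (A[2][0] + B[0][0] = -3 + 4 = 1, A[2][1] + B[1][0] = -5 + 1 = -4, A[2][2] + B[2][0] = -2 + -5 = -7) = -7 (attained at k = 2)
  C[2][1] = min over k of (A[2][0] + B[0][1] = -3 + -5 = -8, A[2][1] + B[1][1] = -5 + 8 = 3, A[2][2] + B[2][1] = -2 + -3 = -5) = -8 (attained at k = 0)
  C[2][2] = min over k of (A[2][0] + B[0][2] = -3 + 0 = -3, A[2][1] + B[1][2] = -5 + -3 = -8, A[2][2] + B[2][2] = -2 + 2 = 0) = -8 (attained at k = 1)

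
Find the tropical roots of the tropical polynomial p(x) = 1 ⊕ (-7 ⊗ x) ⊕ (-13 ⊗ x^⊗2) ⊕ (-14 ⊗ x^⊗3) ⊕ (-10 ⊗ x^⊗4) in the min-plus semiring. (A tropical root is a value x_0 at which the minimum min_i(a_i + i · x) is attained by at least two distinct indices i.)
Roots: {-4, 1, 6, 8}

Each tropical root is a break point of the lower envelope of the lines y = a_i + i · x (there are 5 lines, with slopes 0, 1, ..., 4). Only the lines that attain the minimum somewhere contribute to roots; other lines are dominated. Here the surviving (envelope) indices are i = 4, i = 3, i = 2, i = 1, i = 0.
Intersections between consecutive envelope lines give the roots: for adjacent envelope indices i < j the intersection is x = (a_i − a_j) / (j − i). Reading off the sorted break points: {-4, 1, 6, 8}.
Verification: at each break x_0, at least two indices attain the minimum of min_i(a_i + i · x_0).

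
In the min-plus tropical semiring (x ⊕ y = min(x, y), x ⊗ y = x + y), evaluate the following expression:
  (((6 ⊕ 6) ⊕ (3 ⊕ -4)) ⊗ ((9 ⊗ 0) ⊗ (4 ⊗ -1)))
(((6 ⊕ 6) ⊕ (3 ⊕ -4)) ⊗ ((9 ⊗ 0) ⊗ (4 ⊗ -1))) = 8

Expand innermost to outermost. Recall ⊕ takes the minimum of its arguments and ⊗ takes their sum. Working out the expression (((6 ⊕ 6) ⊕ (3 ⊕ -4)) ⊗ ((9 ⊗ 0) ⊗ (4 ⊗ -1))) gives 8.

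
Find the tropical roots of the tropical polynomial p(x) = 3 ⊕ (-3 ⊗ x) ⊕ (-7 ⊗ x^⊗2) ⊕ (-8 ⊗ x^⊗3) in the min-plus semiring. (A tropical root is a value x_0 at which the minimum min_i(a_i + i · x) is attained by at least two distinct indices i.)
Roots: {1, 4, 6}

Each tropical root is a break point of the lower envelope of the lines y = a_i + i · x (there are 4 lines, with slopes 0, 1, ..., 3). Only the lines that attain the minimum somewhere contribute to roots; other lines are dominated. Here the surviving (envelope) indices are i = 3, i = 2, i = 1, i = 0.
Intersections between consecutive envelope lines give the roots: for adjacent envelope indices i < j the intersection is x = (a_i − a_j) / (j − i). Reading off the sorted break points: {1, 4, 6}.
Verification: at each break x_0, at least two indices attain the minimum of min_i(a_i + i · x_0).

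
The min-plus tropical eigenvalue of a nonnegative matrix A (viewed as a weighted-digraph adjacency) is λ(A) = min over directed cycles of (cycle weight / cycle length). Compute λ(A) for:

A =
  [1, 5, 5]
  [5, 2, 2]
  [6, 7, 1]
λ(A) = 1

Enumerate directed cycles and compute their means (weight / length). Sample:
  cycle 0 → 0: weight = 1, length = 1, mean = 1/1 ≈ 1.000
  cycle 1 → 1: weight = 2, length = 1, mean = 2/1 ≈ 2.000
  cycle 2 → 2: weight = 1, length = 1, mean = 1/1 ≈ 1.000
  cycle 0 → 1 → 0: weight = 10, length = 2, mean = 10/2 ≈ 5.000
  cycle 0 → 2 → 0: weight = 11, length = 2, mean = 11/2 ≈ 5.500
  cycle 1 → 0 → 1: weight = 10, length = 2, mean = 10/2 ≈ 5.000
Minimum mean = 1.000, attained e.g. along the cycle 0 → 0 with weight 1 and length 1. So λ(A) = 1/1 = 1.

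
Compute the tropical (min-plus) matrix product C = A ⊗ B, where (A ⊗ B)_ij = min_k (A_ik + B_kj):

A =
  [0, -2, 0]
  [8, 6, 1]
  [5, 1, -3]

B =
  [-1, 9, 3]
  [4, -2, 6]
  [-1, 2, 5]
A ⊗ B =
  [-1, -4, 3]
  [0, 3, 6]
  [-4, -1, 2]

Apply the min-plus product entry-by-entry:
  C[0][0] = min over k of (A[0][0] + B[0][0] = 0 + -1 = -1, A[0][1] + B[1][0] = -2 + 4 = 2, A[0][2] + B[2][0] = 0 + -1 = -1) = -1 (attained at k = 0)
  C[0][1] = min over k of (A[0][0] + B[0][1] = 0 + 9 = 9, A[0][1] + B[1][1] = -2 + -2 = -4, A[0][2] + B[2][1] = 0 + 2 = 2) = -4 (attained at k = 1)
  C[0][2] = min over k of (A[0][0] + B[0][2] = 0 + 3 = 3, A[0][1] + B[1][2] = -2 + 6 = 4, A[0][2] + B[2][2] = 0 + 5 = 5) = 3 (attained at k = 0)
  C[1][0] = min over k of (A[1][0] + B[0][0] = 8 + -1 = 7, A[1][1] + B[1][0] = 6 + 4 = 10, A[1][2] + B[2][0] = 1 + -1 = 0) = 0 (attained at k = 2)
  C[1][1] = min over k of (A[1][0] + B[0][1] = 8 + 9 = 17, A[1][1] + B[1][1] = 6 + -2 = 4, A[1][2] + B[2][1] = 1 + 2 = 3) = 3 (attained at k = 2)
  C[1][2] = min over k of (A[1][0] + B[0][2] = 8 + 3 = 11, A[1][1] + B[1][2] = 6 + 6 = 12, A[1][2] + B[2][2] = 1 + 5 = 6) = 6 (attained at k = 2)
  C[2][0] = min over k of (A[2][0] + B[0][0] = 5 + -1 = 4, A[2][1] + B[1][0] = 1 + 4 = 5, A[2][2] + B[2][0] = -3 + -1 = -4) = -4 (attained at k = 2)
  C[2][1] = min over k of (A[2][0] + B[0][1] = 5 + 9 = 14, A[2][1] + B[1][1] = 1 + -2 = -1, A[2][2] + B[2][1] = -3 + 2 = -1) = -1 (attained at k = 1)
  C[2][2] = min over k of (A[2][0] + B[0][2] = 5 + 3 = 8, A[2][1] + B[1][2] = 1 + 6 = 7, A[2][2] + B[2][2] = -3 + 5 = 2) = 2 (attained at k = 2)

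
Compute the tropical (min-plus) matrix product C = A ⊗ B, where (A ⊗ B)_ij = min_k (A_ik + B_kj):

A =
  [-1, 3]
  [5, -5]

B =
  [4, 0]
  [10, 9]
A ⊗ B =
  [3, -1]
  [5, 4]

Apply the min-plus product entry-by-entry:
  C[0][0] = min over k of (A[0][0] + B[0][0] = -1 + 4 = 3, A[0][1] + B[1][0] = 3 + 10 = 13) = 3 (attained at k = 0)
  C[0][1] = min over k of (A[0][0] + B[0][1] = -1 + 0 = -1, A[0][1] + B[1][1] = 3 + 9 = 12) = -1 (attained at k = 0)
  C[1][0] = min over k of (A[1][0] + B[0][0] = 5 + 4 = 9, A[1][1] + B[1][0] = -5 + 10 = 5) = 5 (attained at k = 1)
  C[1][1] = min over k of (A[1][0] + B[0][1] = 5 + 0 = 5, A[1][1] + B[1][1] = -5 + 9 = 4) = 4 (attained at k = 1)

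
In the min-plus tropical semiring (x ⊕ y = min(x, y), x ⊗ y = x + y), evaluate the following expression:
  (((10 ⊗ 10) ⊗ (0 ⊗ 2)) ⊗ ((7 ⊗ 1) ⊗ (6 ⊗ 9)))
(((10 ⊗ 10) ⊗ (0 ⊗ 2)) ⊗ ((7 ⊗ 1) ⊗ (6 ⊗ 9))) = 45

Expand innermost to outermost. Recall ⊕ takes the minimum of its arguments and ⊗ takes their sum. Working out the expression (((10 ⊗ 10) ⊗ (0 ⊗ 2)) ⊗ ((7 ⊗ 1) ⊗ (6 ⊗ 9))) gives 45.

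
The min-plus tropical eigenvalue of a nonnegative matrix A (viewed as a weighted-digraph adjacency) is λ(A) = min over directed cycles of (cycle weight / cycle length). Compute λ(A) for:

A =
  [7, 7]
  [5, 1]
λ(A) = 1

Enumerate directed cycles and compute their means (weight / length). Sample:
  cycle 0 → 0: weight = 7, length = 1, mean = 7/1 ≈ 7.000
  cycle 1 → 1: weight = 1, length = 1, mean = 1/1 ≈ 1.000
  cycle 0 → 1 → 0: weight = 12, length = 2, mean = 12/2 ≈ 6.000
  cycle 1 → 0 → 1: weight = 12, length = 2, mean = 12/2 ≈ 6.000
Minimum mean = 1.000, attained e.g. along the cycle 1 → 1 with weight 1 and length 1. So λ(A) = 1/1 = 1.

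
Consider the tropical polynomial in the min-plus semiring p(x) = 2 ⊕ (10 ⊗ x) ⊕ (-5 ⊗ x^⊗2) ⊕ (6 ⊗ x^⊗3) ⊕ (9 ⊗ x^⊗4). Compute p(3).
p(3) = 1

A tropical monomial a ⊗ x^⊗i evaluates to a + i · x. Evaluating each term at x = 3:
  Term 0 contributes 2 + 0 · 3 = 2
  Term 1 contributes 10 + 1 · 3 = 13
  Term 2 contributes -5 + 2 · 3 = 1
  Term 3 contributes 6 + 3 · 3 = 15
  Term 4 contributes 9 + 4 · 3 = 21
p(3) = ⊕ of these = min[2, 13, 1, 15, 21] = 1.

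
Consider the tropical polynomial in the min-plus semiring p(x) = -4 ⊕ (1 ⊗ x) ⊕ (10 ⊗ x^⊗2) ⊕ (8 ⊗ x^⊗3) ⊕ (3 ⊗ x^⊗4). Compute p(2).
p(2) = -4

A tropical monomial a ⊗ x^⊗i evaluates to a + i · x. Evaluating each term at x = 2:
  Term 0 contributes -4 + 0 · 2 = -4
  Term 1 contributes 1 + 1 · 2 = 3
  Term 2 contributes 10 + 2 · 2 = 14
  Term 3 contributes 8 + 3 · 2 = 14
  Term 4 contributes 3 + 4 · 2 = 11
p(2) = ⊕ of these = min[-4, 3, 14, 14, 11] = -4.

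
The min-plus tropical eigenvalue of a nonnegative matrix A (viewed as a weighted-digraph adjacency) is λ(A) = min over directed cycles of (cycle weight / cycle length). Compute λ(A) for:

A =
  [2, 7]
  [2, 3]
λ(A) = 2

Enumerate directed cycles and compute their means (weight / length). Sample:
  cycle 0 → 0: weight = 2, length = 1, mean = 2/1 ≈ 2.000
  cycle 1 → 1: weight = 3, length = 1, mean = 3/1 ≈ 3.000
  cycle 0 → 1 → 0: weight = 9, length = 2, mean = 9/2 ≈ 4.500
  cycle 1 → 0 → 1: weight = 9, length = 2, mean = 9/2 ≈ 4.500
Minimum mean = 2.000, attained e.g. along the cycle 0 → 0 with weight 2 and length 1. So λ(A) = 2/1 = 2.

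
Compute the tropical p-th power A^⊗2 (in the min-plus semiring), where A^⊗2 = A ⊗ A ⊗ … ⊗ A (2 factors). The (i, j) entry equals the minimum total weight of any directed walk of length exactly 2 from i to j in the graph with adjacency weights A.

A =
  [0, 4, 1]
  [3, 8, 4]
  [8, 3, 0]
A^⊗2 =
  [0, 4, 1]
  [3, 7, 4]
  [6, 3, 0]

Each entry (A^⊗2)_ij equals the minimum over all length-2 walks i = v_0 → v_1 → … → v_2 = j of Σ_t A[v_t][v_{t+1}]. For example, for (i, j) = (0, 2) we minimise over 3 possible intermediate vertex sequences; the minimum is 1, attained along the walk 0 → 0 → 2.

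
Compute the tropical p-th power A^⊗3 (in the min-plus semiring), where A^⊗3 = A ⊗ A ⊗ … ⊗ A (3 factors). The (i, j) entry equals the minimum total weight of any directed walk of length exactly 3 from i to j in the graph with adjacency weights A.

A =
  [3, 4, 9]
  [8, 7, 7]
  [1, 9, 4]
A^⊗3 =
  [9, 10, 14]
  [11, 12, 15]
  [7, 8, 12]

Each entry (A^⊗3)_ij equals the minimum over all length-3 walks i = v_0 → v_1 → … → v_3 = j of Σ_t A[v_t][v_{t+1}]. For example, for (i, j) = (0, 2) we minimise over 9 possible intermediate vertex sequences; the minimum is 14, attained along the walk 0 → 0 → 1 → 2.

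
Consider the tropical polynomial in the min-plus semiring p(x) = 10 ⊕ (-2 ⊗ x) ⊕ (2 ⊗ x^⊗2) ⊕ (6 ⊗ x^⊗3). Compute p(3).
p(3) = 1

A tropical monomial a ⊗ x^⊗i evaluates to a + i · x. Evaluating each term at x = 3:
  Term 0 contributes 10 + 0 · 3 = 10
  Term 1 contributes -2 + 1 · 3 = 1
  Term 2 contributes 2 + 2 · 3 = 8
  Term 3 contributes 6 + 3 · 3 = 15
p(3) = ⊕ of these = min[10, 1, 8, 15] = 1.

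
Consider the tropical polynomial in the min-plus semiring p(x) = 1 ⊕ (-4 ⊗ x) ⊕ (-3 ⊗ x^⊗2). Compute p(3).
p(3) = -1

A tropical monomial a ⊗ x^⊗i evaluates to a + i · x. Evaluating each term at x = 3:
  Term 0 contributes 1 + 0 · 3 = 1
  Term 1 contributes -4 + 1 · 3 = -1
  Term 2 contributes -3 + 2 · 3 = 3
p(3) = ⊕ of these = min[1, -1, 3] = -1.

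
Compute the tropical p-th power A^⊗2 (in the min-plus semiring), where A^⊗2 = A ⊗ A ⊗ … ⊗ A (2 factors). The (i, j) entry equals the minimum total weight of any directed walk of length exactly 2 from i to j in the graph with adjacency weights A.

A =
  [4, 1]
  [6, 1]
A^⊗2 =
  [7, 2]
  [7, 2]

Each entry (A^⊗2)_ij equals the minimum over all length-2 walks i = v_0 → v_1 → … → v_2 = j of Σ_t A[v_t][v_{t+1}]. For example, for (i, j) = (0, 1) we minimise over 2 possible intermediate vertex sequences; the minimum is 2, attained along the walk 0 → 1 → 1.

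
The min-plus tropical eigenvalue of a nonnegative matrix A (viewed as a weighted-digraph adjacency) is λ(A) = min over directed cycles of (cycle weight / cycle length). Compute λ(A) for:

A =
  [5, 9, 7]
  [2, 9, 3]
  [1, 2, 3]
λ(A) = 5/2

Enumerate directed cycles and compute their means (weight / length). Sample:
  cycle 0 → 0: weight = 5, length = 1, mean = 5/1 ≈ 5.000
  cycle 1 → 1: weight = 9, length = 1, mean = 9/1 ≈ 9.000
  cycle 2 → 2: weight = 3, length = 1, mean = 3/1 ≈ 3.000
  cycle 0 → 1 → 0: weight = 11, length = 2, mean = 11/2 ≈ 5.500
  cycle 0 → 2 → 0: weight = 8, length = 2, mean = 8/2 ≈ 4.000
  cycle 1 → 0 → 1: weight = 11, length = 2, mean = 11/2 ≈ 5.500
Minimum mean = 2.500, attained e.g. along the cycle 1 → 2 → 1 with weight 5 and length 2. So λ(A) = 5/2 = 5/2.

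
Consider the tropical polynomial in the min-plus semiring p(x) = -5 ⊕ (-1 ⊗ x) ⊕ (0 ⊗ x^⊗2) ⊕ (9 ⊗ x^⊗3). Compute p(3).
p(3) = -5

A tropical monomial a ⊗ x^⊗i evaluates to a + i · x. Evaluating each term at x = 3:
  Term 0 contributes -5 + 0 · 3 = -5
  Term 1 contributes -1 + 1 · 3 = 2
  Term 2 contributes 0 + 2 · 3 = 6
  Term 3 contributes 9 + 3 · 3 = 18
p(3) = ⊕ of these = min[-5, 2, 6, 18] = -5.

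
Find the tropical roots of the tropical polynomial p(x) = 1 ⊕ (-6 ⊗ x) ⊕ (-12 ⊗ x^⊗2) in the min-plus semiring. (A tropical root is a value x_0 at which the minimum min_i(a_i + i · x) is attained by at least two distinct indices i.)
Roots: {6, 7}

Each tropical root is a break point of the lower envelope of the lines y = a_i + i · x (there are 3 lines, with slopes 0, 1, ..., 2). Only the lines that attain the minimum somewhere contribute to roots; other lines are dominated. Here the surviving (envelope) indices are i = 2, i = 1, i = 0.
Intersections between consecutive envelope lines give the roots: for adjacent envelope indices i < j the intersection is x = (a_i − a_j) / (j − i). Reading off the sorted break points: {6, 7}.
Verification: at each break x_0, at least two indices attain the minimum of min_i(a_i + i · x_0).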